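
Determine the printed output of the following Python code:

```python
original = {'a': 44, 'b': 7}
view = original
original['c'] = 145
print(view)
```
{'a': 44, 'b': 7, 'c': 145}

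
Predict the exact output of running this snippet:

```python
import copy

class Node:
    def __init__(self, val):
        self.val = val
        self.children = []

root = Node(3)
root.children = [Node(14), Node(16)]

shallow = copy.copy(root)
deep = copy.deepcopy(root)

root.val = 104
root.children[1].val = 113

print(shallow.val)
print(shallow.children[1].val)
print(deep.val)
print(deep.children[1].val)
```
3
113
3
16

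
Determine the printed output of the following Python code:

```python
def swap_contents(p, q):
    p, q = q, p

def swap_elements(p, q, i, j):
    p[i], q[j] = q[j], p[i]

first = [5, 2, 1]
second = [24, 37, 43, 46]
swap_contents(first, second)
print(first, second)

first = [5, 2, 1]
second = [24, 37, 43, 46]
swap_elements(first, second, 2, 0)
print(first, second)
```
[5, 2, 1] [24, 37, 43, 46]
[5, 2, 24] [1, 37, 43, 46]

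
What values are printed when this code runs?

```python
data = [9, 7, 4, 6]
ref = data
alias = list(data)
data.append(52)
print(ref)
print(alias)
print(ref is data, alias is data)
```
[9, 7, 4, 6, 52]
[9, 7, 4, 6]
True False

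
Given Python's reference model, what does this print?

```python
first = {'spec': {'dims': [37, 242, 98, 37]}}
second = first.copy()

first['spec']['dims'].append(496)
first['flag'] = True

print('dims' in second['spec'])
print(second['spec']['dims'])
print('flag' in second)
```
True
[37, 242, 98, 37, 496]
False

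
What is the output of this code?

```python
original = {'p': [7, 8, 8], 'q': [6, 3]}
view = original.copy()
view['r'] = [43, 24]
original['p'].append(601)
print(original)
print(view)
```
{'p': [7, 8, 8, 601], 'q': [6, 3]}
{'p': [7, 8, 8, 601], 'q': [6, 3], 'r': [43, 24]}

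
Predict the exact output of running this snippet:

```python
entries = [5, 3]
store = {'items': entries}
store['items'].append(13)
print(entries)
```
[5, 3, 13]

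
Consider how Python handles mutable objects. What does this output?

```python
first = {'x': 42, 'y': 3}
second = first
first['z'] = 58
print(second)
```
{'x': 42, 'y': 3, 'z': 58}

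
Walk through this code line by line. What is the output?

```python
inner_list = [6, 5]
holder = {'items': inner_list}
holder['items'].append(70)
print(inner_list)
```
[6, 5, 70]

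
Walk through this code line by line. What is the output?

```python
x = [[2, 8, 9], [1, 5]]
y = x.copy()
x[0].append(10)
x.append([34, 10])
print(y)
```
[[2, 8, 9, 10], [1, 5]]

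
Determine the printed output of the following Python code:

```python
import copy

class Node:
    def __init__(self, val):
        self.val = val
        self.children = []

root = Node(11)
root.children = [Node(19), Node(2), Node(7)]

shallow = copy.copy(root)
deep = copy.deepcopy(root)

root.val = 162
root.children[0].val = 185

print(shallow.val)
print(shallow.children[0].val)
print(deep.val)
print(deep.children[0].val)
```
11
185
11
19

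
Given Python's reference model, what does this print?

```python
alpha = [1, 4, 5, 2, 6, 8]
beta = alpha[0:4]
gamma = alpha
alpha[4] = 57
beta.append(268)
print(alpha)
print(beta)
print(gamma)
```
[1, 4, 5, 2, 57, 8]
[1, 4, 5, 2, 268]
[1, 4, 5, 2, 57, 8]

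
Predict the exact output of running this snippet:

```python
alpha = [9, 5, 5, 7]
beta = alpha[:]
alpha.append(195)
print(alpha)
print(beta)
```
[9, 5, 5, 7, 195]
[9, 5, 5, 7]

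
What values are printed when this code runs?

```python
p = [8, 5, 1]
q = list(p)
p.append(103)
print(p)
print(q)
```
[8, 5, 1, 103]
[8, 5, 1]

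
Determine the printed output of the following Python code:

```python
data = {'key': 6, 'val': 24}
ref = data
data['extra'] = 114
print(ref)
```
{'key': 6, 'val': 24, 'extra': 114}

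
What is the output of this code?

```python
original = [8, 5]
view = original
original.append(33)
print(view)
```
[8, 5, 33]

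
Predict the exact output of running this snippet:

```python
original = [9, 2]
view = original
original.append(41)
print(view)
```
[9, 2, 41]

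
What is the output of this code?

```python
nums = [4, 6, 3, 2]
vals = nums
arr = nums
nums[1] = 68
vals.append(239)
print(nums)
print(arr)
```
[4, 68, 3, 2, 239]
[4, 68, 3, 2, 239]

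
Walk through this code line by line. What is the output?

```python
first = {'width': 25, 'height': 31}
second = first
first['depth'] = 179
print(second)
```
{'width': 25, 'height': 31, 'depth': 179}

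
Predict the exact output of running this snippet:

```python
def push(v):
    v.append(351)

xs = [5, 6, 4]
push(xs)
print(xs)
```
[5, 6, 4, 351]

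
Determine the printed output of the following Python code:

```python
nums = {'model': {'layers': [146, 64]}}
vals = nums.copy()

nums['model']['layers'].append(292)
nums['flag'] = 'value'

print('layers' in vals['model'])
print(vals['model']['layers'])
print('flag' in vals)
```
True
[146, 64, 292]
False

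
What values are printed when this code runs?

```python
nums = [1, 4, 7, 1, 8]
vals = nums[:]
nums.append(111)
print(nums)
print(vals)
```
[1, 4, 7, 1, 8, 111]
[1, 4, 7, 1, 8]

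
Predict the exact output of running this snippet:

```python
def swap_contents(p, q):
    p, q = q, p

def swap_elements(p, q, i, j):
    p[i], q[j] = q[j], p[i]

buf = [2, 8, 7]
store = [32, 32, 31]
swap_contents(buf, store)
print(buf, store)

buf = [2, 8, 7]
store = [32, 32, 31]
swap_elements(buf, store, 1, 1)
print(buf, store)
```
[2, 8, 7] [32, 32, 31]
[2, 32, 7] [32, 8, 31]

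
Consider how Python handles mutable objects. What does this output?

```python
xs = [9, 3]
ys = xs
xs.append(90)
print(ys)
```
[9, 3, 90]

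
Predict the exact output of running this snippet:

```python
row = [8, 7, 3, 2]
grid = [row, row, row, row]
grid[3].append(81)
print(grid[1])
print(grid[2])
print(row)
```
[8, 7, 3, 2, 81]
[8, 7, 3, 2, 81]
[8, 7, 3, 2, 81]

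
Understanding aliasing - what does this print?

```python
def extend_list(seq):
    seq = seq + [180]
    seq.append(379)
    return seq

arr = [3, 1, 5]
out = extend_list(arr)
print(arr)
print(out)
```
[3, 1, 5]
[3, 1, 5, 180, 379]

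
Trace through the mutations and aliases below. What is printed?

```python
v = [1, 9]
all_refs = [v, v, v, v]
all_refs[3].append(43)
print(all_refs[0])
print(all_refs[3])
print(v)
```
[1, 9, 43]
[1, 9, 43]
[1, 9, 43]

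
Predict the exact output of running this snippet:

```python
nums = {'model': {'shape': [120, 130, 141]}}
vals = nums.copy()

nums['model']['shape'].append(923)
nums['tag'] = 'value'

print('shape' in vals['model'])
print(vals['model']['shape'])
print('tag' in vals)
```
True
[120, 130, 141, 923]
False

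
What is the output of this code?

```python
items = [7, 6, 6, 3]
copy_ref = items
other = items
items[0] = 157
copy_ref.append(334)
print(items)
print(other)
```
[157, 6, 6, 3, 334]
[157, 6, 6, 3, 334]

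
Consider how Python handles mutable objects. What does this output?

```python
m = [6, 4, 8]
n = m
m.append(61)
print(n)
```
[6, 4, 8, 61]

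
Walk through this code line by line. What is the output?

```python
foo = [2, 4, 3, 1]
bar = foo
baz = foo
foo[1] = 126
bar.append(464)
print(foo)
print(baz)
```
[2, 126, 3, 1, 464]
[2, 126, 3, 1, 464]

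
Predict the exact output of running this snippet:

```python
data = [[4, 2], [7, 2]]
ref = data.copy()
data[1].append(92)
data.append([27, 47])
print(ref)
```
[[4, 2], [7, 2, 92]]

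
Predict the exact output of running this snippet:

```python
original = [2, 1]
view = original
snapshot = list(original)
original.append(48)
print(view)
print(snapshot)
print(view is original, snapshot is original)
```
[2, 1, 48]
[2, 1]
True False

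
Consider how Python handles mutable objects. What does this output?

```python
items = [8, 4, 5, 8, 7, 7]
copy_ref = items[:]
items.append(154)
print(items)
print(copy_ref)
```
[8, 4, 5, 8, 7, 7, 154]
[8, 4, 5, 8, 7, 7]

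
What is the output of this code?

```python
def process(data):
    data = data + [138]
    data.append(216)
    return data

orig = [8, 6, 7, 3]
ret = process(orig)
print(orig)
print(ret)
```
[8, 6, 7, 3]
[8, 6, 7, 3, 138, 216]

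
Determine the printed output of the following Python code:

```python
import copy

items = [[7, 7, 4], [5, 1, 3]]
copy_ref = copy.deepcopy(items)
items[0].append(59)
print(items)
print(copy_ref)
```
[[7, 7, 4, 59], [5, 1, 3]]
[[7, 7, 4], [5, 1, 3]]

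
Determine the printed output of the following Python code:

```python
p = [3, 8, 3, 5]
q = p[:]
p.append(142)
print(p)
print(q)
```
[3, 8, 3, 5, 142]
[3, 8, 3, 5]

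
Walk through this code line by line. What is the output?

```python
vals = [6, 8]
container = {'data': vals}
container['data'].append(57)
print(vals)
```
[6, 8, 57]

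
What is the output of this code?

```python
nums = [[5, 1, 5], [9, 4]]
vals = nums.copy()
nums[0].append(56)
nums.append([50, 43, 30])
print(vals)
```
[[5, 1, 5, 56], [9, 4]]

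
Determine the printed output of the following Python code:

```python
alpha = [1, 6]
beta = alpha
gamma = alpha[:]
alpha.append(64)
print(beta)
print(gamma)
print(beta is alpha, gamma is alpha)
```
[1, 6, 64]
[1, 6]
True False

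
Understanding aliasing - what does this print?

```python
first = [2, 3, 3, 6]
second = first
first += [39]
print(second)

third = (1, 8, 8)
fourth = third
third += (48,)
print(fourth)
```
[2, 3, 3, 6, 39]
(1, 8, 8)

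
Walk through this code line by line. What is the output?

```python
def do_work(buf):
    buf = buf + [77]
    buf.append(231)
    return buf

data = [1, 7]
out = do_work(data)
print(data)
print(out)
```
[1, 7]
[1, 7, 77, 231]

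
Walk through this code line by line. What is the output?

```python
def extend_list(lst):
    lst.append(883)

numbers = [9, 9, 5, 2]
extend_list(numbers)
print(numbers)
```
[9, 9, 5, 2, 883]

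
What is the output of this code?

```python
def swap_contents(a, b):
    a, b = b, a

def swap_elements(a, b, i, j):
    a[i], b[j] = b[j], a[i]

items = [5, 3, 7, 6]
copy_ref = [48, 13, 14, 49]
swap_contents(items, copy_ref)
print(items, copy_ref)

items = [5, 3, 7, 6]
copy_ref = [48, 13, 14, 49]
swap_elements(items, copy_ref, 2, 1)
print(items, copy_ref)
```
[5, 3, 7, 6] [48, 13, 14, 49]
[5, 3, 13, 6] [48, 7, 14, 49]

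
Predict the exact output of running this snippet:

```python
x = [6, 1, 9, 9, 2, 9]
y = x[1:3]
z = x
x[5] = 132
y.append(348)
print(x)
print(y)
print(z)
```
[6, 1, 9, 9, 2, 132]
[1, 9, 348]
[6, 1, 9, 9, 2, 132]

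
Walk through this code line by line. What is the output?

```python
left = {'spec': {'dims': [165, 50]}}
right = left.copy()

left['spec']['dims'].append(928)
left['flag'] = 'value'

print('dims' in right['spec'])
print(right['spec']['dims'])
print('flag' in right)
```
True
[165, 50, 928]
False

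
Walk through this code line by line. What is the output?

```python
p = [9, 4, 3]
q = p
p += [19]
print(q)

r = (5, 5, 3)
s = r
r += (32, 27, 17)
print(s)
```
[9, 4, 3, 19]
(5, 5, 3)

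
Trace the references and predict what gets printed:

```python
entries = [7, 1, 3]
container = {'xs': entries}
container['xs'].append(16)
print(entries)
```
[7, 1, 3, 16]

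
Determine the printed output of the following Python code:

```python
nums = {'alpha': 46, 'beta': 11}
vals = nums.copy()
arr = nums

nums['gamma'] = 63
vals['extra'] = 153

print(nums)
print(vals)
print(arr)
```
{'alpha': 46, 'beta': 11, 'gamma': 63}
{'alpha': 46, 'beta': 11, 'extra': 153}
{'alpha': 46, 'beta': 11, 'gamma': 63}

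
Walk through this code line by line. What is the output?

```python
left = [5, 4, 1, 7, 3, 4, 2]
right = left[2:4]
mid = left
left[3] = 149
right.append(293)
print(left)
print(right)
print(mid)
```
[5, 4, 1, 149, 3, 4, 2]
[1, 7, 293]
[5, 4, 1, 149, 3, 4, 2]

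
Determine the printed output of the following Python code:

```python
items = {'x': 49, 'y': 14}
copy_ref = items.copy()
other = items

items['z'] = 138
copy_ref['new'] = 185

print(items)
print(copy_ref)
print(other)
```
{'x': 49, 'y': 14, 'z': 138}
{'x': 49, 'y': 14, 'new': 185}
{'x': 49, 'y': 14, 'z': 138}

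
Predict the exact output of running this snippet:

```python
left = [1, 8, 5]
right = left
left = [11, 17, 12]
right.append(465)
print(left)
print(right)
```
[11, 17, 12]
[1, 8, 5, 465]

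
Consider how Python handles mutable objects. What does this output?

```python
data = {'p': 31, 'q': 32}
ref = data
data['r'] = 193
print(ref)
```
{'p': 31, 'q': 32, 'r': 193}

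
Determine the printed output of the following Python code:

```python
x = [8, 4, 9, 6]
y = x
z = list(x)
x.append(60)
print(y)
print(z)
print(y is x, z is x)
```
[8, 4, 9, 6, 60]
[8, 4, 9, 6]
True False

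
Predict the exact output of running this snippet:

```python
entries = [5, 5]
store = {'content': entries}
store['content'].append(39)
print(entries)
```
[5, 5, 39]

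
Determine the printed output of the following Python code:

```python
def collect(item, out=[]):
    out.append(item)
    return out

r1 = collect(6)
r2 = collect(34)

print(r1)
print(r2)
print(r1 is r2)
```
[6, 34]
[6, 34]
True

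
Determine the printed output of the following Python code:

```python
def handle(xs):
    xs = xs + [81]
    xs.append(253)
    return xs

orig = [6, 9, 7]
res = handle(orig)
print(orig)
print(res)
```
[6, 9, 7]
[6, 9, 7, 81, 253]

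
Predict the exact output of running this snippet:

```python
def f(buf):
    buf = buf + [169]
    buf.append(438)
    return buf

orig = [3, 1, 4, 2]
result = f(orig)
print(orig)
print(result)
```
[3, 1, 4, 2]
[3, 1, 4, 2, 169, 438]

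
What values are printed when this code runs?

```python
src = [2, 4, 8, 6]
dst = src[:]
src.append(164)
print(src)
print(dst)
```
[2, 4, 8, 6, 164]
[2, 4, 8, 6]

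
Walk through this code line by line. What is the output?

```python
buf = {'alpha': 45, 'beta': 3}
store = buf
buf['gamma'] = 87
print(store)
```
{'alpha': 45, 'beta': 3, 'gamma': 87}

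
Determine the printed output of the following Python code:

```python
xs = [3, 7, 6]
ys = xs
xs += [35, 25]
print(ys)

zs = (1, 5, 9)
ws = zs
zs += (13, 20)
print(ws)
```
[3, 7, 6, 35, 25]
(1, 5, 9)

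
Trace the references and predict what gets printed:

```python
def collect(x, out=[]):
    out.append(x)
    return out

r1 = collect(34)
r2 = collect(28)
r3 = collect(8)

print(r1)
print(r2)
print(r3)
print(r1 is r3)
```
[34, 28, 8]
[34, 28, 8]
[34, 28, 8]
True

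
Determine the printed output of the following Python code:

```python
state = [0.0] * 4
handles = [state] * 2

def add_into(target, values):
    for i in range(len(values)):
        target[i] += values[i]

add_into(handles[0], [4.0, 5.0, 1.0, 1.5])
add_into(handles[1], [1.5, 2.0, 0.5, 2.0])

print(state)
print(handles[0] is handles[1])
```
[5.5, 7.0, 1.5, 3.5]
True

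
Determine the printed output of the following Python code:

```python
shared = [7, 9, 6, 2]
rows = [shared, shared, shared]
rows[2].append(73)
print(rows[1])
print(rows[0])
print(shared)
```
[7, 9, 6, 2, 73]
[7, 9, 6, 2, 73]
[7, 9, 6, 2, 73]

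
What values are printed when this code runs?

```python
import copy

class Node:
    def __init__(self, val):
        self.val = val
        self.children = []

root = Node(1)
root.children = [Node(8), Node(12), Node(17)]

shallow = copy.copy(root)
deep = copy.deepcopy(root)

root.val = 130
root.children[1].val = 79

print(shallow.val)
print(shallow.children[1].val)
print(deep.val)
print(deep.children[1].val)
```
1
79
1
12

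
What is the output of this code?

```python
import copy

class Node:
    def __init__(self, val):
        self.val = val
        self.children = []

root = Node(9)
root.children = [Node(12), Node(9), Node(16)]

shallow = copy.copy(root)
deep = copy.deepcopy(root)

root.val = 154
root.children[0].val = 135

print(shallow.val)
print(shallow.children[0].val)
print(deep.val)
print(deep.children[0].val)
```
9
135
9
12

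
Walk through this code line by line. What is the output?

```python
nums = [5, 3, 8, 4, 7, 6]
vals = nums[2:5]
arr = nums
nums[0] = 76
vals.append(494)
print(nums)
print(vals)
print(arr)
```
[76, 3, 8, 4, 7, 6]
[8, 4, 7, 494]
[76, 3, 8, 4, 7, 6]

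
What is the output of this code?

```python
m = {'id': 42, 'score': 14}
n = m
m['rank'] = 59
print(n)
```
{'id': 42, 'score': 14, 'rank': 59}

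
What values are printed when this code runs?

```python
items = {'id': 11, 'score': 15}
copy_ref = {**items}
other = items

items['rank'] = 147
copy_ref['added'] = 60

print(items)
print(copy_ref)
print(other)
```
{'id': 11, 'score': 15, 'rank': 147}
{'id': 11, 'score': 15, 'added': 60}
{'id': 11, 'score': 15, 'rank': 147}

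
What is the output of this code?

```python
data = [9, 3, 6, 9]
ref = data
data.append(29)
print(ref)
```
[9, 3, 6, 9, 29]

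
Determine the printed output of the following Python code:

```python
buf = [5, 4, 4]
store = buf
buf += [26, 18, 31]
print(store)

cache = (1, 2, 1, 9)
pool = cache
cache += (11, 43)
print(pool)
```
[5, 4, 4, 26, 18, 31]
(1, 2, 1, 9)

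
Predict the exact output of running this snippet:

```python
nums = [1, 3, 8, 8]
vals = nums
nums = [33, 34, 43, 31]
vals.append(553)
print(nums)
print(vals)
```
[33, 34, 43, 31]
[1, 3, 8, 8, 553]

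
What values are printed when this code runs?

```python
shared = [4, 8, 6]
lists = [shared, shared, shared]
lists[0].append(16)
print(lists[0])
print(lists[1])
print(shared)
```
[4, 8, 6, 16]
[4, 8, 6, 16]
[4, 8, 6, 16]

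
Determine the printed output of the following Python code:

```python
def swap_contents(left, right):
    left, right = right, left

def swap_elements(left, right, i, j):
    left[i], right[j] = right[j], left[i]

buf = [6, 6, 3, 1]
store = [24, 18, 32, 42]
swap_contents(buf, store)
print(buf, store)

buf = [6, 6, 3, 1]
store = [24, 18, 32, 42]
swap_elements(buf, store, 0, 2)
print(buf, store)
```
[6, 6, 3, 1] [24, 18, 32, 42]
[32, 6, 3, 1] [24, 18, 6, 42]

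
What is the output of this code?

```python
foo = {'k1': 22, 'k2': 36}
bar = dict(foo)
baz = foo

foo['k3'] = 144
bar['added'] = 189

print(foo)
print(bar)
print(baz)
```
{'k1': 22, 'k2': 36, 'k3': 144}
{'k1': 22, 'k2': 36, 'added': 189}
{'k1': 22, 'k2': 36, 'k3': 144}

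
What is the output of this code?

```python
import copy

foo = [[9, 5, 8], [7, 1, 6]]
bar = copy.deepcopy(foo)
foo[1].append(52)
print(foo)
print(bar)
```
[[9, 5, 8], [7, 1, 6, 52]]
[[9, 5, 8], [7, 1, 6]]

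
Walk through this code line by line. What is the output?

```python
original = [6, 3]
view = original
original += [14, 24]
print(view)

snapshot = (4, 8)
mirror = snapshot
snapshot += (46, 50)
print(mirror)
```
[6, 3, 14, 24]
(4, 8)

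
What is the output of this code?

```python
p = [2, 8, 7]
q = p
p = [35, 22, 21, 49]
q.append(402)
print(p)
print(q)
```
[35, 22, 21, 49]
[2, 8, 7, 402]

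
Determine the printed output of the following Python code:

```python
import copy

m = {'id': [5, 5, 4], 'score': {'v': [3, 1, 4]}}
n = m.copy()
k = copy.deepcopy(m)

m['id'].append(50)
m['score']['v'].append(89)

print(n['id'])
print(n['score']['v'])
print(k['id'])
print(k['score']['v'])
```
[5, 5, 4, 50]
[3, 1, 4, 89]
[5, 5, 4]
[3, 1, 4]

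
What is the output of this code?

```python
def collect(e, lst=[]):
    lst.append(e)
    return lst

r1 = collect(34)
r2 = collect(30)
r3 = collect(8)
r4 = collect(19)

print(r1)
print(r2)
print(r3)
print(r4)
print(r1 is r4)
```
[34, 30, 8, 19]
[34, 30, 8, 19]
[34, 30, 8, 19]
[34, 30, 8, 19]
True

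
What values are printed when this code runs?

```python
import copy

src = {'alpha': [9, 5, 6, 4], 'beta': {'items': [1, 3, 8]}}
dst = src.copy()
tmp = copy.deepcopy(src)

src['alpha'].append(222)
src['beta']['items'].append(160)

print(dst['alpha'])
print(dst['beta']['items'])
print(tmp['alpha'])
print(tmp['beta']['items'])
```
[9, 5, 6, 4, 222]
[1, 3, 8, 160]
[9, 5, 6, 4]
[1, 3, 8]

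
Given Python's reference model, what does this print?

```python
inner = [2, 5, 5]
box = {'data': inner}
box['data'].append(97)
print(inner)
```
[2, 5, 5, 97]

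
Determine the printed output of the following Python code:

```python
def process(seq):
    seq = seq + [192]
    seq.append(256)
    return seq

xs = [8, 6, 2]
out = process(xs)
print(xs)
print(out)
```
[8, 6, 2]
[8, 6, 2, 192, 256]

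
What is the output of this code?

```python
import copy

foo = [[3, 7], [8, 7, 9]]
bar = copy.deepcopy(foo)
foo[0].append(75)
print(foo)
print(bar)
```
[[3, 7, 75], [8, 7, 9]]
[[3, 7], [8, 7, 9]]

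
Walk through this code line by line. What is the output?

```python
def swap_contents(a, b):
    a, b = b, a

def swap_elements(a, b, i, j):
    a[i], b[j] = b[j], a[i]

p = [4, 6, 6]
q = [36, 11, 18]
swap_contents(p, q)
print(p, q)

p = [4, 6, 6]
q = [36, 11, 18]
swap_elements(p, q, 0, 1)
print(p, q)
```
[4, 6, 6] [36, 11, 18]
[11, 6, 6] [36, 4, 18]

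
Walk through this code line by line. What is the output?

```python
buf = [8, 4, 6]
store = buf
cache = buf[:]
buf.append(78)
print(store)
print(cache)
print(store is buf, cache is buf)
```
[8, 4, 6, 78]
[8, 4, 6]
True False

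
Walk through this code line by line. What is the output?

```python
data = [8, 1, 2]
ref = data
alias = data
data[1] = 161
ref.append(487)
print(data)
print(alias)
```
[8, 161, 2, 487]
[8, 161, 2, 487]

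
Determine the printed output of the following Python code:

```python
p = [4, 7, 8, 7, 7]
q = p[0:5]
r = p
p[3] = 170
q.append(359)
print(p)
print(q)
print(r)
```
[4, 7, 8, 170, 7]
[4, 7, 8, 7, 7, 359]
[4, 7, 8, 170, 7]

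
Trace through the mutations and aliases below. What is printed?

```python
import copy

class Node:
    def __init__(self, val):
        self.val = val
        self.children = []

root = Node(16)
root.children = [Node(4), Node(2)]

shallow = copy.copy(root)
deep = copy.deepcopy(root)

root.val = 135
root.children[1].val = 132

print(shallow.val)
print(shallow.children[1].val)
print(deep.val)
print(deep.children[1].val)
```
16
132
16
2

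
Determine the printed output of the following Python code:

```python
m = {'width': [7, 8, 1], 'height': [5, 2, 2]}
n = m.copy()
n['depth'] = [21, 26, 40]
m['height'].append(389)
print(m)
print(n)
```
{'width': [7, 8, 1], 'height': [5, 2, 2, 389]}
{'width': [7, 8, 1], 'height': [5, 2, 2, 389], 'depth': [21, 26, 40]}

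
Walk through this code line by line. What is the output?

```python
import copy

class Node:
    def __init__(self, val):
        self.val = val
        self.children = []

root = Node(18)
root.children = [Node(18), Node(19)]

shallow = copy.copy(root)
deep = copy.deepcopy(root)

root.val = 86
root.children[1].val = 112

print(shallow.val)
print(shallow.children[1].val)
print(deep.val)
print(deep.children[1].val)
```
18
112
18
19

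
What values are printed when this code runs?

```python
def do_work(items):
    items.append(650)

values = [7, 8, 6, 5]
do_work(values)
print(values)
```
[7, 8, 6, 5, 650]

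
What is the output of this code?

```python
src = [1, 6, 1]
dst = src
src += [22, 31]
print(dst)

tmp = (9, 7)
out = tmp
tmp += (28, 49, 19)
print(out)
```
[1, 6, 1, 22, 31]
(9, 7)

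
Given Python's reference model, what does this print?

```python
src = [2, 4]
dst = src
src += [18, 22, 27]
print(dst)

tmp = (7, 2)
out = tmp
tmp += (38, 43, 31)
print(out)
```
[2, 4, 18, 22, 27]
(7, 2)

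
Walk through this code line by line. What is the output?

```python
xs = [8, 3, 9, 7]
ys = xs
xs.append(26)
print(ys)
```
[8, 3, 9, 7, 26]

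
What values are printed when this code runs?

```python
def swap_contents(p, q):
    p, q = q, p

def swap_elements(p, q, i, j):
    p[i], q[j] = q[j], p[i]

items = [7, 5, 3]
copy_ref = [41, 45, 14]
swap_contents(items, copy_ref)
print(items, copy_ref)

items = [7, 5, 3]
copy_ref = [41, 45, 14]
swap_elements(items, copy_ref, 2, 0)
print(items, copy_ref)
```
[7, 5, 3] [41, 45, 14]
[7, 5, 41] [3, 45, 14]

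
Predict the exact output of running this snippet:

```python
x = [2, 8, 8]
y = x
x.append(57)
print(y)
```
[2, 8, 8, 57]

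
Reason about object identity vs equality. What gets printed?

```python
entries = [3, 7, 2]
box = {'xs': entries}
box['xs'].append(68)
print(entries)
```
[3, 7, 2, 68]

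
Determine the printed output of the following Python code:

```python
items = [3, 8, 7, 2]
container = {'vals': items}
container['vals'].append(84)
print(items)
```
[3, 8, 7, 2, 84]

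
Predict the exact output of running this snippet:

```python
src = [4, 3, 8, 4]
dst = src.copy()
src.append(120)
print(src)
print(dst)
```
[4, 3, 8, 4, 120]
[4, 3, 8, 4]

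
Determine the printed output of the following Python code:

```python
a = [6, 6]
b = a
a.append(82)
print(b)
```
[6, 6, 82]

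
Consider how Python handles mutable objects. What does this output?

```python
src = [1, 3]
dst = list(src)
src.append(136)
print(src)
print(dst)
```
[1, 3, 136]
[1, 3]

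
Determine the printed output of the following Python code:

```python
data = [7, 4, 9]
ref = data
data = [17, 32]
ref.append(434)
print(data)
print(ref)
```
[17, 32]
[7, 4, 9, 434]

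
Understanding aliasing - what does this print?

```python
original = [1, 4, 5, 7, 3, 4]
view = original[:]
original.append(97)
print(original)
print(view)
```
[1, 4, 5, 7, 3, 4, 97]
[1, 4, 5, 7, 3, 4]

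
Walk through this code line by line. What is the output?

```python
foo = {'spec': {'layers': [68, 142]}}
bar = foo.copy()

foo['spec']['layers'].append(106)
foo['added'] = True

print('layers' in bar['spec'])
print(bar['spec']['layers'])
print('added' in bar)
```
True
[68, 142, 106]
False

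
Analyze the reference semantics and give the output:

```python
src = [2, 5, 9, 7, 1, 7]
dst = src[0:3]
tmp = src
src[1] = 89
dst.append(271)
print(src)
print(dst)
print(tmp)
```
[2, 89, 9, 7, 1, 7]
[2, 5, 9, 271]
[2, 89, 9, 7, 1, 7]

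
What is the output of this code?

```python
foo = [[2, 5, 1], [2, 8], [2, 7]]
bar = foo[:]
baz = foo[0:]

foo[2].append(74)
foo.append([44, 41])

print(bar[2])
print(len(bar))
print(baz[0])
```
[2, 7, 74]
3
[2, 5, 1]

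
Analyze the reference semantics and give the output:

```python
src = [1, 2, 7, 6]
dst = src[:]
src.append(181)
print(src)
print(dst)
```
[1, 2, 7, 6, 181]
[1, 2, 7, 6]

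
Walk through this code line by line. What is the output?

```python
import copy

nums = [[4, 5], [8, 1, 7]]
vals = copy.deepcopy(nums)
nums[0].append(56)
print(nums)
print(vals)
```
[[4, 5, 56], [8, 1, 7]]
[[4, 5], [8, 1, 7]]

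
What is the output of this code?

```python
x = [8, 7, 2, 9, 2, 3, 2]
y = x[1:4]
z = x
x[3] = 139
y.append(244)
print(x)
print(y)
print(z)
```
[8, 7, 2, 139, 2, 3, 2]
[7, 2, 9, 244]
[8, 7, 2, 139, 2, 3, 2]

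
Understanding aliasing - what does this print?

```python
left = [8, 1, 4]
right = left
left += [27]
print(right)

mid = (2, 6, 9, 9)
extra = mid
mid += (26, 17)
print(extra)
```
[8, 1, 4, 27]
(2, 6, 9, 9)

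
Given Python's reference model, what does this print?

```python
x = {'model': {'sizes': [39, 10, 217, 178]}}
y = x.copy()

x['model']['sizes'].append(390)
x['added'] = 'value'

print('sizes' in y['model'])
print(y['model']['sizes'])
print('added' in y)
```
True
[39, 10, 217, 178, 390]
False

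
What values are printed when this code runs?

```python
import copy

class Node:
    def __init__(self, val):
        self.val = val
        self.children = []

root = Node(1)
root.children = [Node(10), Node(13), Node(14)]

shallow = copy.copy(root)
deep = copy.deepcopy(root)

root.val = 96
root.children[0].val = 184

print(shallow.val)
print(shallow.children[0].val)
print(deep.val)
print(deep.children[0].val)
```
1
184
1
10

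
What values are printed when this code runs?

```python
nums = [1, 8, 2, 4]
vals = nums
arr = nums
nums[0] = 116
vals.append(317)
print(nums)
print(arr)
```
[116, 8, 2, 4, 317]
[116, 8, 2, 4, 317]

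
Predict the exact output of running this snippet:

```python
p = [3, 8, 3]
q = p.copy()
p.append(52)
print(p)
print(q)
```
[3, 8, 3, 52]
[3, 8, 3]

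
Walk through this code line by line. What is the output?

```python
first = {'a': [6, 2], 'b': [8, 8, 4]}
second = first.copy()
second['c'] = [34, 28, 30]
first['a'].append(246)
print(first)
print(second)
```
{'a': [6, 2, 246], 'b': [8, 8, 4]}
{'a': [6, 2, 246], 'b': [8, 8, 4], 'c': [34, 28, 30]}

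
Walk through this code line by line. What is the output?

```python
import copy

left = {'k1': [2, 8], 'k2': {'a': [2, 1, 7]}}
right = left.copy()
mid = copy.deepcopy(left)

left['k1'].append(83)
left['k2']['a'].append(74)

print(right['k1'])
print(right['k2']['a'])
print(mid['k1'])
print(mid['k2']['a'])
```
[2, 8, 83]
[2, 1, 7, 74]
[2, 8]
[2, 1, 7]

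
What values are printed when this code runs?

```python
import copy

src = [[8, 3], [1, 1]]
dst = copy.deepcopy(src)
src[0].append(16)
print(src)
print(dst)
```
[[8, 3, 16], [1, 1]]
[[8, 3], [1, 1]]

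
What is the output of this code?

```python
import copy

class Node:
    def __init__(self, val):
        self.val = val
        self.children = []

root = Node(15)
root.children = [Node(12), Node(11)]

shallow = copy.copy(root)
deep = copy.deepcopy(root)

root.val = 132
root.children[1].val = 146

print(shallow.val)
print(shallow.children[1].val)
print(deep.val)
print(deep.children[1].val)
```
15
146
15
11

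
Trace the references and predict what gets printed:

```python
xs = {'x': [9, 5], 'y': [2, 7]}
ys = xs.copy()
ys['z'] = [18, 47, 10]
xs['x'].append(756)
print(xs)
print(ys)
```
{'x': [9, 5, 756], 'y': [2, 7]}
{'x': [9, 5, 756], 'y': [2, 7], 'z': [18, 47, 10]}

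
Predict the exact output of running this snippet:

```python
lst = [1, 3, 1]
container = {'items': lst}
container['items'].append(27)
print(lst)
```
[1, 3, 1, 27]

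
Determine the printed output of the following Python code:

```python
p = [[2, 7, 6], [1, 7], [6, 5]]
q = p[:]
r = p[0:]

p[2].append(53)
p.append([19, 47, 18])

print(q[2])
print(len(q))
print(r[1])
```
[6, 5, 53]
3
[1, 7]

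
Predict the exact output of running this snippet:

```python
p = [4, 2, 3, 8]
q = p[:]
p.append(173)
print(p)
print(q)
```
[4, 2, 3, 8, 173]
[4, 2, 3, 8]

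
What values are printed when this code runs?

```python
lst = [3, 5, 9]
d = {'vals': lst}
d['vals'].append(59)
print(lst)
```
[3, 5, 9, 59]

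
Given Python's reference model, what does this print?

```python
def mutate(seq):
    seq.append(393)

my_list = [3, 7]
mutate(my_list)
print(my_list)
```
[3, 7, 393]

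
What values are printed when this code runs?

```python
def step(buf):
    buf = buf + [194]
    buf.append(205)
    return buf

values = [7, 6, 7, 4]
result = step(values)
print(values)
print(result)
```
[7, 6, 7, 4]
[7, 6, 7, 4, 194, 205]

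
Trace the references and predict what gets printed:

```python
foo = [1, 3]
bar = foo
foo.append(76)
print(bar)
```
[1, 3, 76]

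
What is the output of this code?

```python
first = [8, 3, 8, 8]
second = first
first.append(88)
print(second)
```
[8, 3, 8, 8, 88]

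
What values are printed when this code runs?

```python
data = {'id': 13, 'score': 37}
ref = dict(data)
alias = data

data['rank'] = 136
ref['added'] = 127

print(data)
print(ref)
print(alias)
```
{'id': 13, 'score': 37, 'rank': 136}
{'id': 13, 'score': 37, 'added': 127}
{'id': 13, 'score': 37, 'rank': 136}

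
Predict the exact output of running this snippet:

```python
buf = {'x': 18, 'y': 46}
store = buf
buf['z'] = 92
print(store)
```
{'x': 18, 'y': 46, 'z': 92}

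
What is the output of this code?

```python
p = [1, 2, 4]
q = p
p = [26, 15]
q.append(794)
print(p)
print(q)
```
[26, 15]
[1, 2, 4, 794]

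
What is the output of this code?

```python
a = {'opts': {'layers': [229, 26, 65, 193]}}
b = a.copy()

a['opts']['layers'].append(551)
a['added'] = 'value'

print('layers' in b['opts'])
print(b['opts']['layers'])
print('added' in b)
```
True
[229, 26, 65, 193, 551]
False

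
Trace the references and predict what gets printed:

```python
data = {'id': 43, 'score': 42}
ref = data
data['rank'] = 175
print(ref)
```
{'id': 43, 'score': 42, 'rank': 175}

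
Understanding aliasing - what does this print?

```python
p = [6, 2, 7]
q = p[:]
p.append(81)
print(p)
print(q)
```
[6, 2, 7, 81]
[6, 2, 7]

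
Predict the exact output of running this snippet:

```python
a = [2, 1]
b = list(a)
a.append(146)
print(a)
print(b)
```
[2, 1, 146]
[2, 1]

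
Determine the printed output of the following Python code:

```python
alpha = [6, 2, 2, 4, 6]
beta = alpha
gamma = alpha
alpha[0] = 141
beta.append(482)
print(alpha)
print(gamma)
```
[141, 2, 2, 4, 6, 482]
[141, 2, 2, 4, 6, 482]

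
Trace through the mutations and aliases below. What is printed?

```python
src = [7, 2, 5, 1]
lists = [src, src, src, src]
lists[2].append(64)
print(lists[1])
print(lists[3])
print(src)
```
[7, 2, 5, 1, 64]
[7, 2, 5, 1, 64]
[7, 2, 5, 1, 64]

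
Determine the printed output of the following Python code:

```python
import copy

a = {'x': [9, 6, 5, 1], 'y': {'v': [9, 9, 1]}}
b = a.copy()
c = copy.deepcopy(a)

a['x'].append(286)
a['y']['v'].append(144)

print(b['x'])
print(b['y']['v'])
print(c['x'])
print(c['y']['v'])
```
[9, 6, 5, 1, 286]
[9, 9, 1, 144]
[9, 6, 5, 1]
[9, 9, 1]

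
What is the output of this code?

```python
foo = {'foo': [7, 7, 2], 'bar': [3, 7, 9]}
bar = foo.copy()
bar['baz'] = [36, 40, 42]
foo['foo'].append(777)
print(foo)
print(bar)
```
{'foo': [7, 7, 2, 777], 'bar': [3, 7, 9]}
{'foo': [7, 7, 2, 777], 'bar': [3, 7, 9], 'baz': [36, 40, 42]}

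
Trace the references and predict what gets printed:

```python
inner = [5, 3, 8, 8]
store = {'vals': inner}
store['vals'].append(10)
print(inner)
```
[5, 3, 8, 8, 10]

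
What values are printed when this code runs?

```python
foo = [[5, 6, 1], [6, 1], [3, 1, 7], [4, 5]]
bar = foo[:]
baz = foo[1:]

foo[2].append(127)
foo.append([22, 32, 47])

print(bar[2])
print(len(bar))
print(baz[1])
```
[3, 1, 7, 127]
4
[3, 1, 7, 127]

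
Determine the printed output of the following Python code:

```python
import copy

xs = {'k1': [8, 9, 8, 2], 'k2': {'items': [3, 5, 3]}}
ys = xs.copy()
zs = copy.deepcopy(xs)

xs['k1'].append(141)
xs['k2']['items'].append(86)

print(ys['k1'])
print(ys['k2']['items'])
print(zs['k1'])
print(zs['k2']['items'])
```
[8, 9, 8, 2, 141]
[3, 5, 3, 86]
[8, 9, 8, 2]
[3, 5, 3]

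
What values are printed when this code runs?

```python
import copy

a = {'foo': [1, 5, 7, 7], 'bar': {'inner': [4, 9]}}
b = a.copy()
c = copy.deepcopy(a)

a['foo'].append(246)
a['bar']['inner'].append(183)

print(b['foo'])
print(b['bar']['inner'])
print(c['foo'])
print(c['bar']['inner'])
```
[1, 5, 7, 7, 246]
[4, 9, 183]
[1, 5, 7, 7]
[4, 9]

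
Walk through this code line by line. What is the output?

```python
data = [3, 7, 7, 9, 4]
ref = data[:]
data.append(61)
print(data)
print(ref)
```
[3, 7, 7, 9, 4, 61]
[3, 7, 7, 9, 4]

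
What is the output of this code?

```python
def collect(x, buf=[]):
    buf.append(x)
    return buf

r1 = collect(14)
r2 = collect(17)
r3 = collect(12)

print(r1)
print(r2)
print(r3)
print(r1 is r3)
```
[14, 17, 12]
[14, 17, 12]
[14, 17, 12]
True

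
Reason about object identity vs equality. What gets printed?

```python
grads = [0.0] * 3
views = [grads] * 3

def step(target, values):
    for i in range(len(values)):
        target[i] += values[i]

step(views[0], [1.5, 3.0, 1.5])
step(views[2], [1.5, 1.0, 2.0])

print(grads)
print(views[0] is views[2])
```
[3.0, 4.0, 3.5]
True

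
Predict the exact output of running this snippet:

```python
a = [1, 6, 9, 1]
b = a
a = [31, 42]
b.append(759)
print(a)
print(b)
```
[31, 42]
[1, 6, 9, 1, 759]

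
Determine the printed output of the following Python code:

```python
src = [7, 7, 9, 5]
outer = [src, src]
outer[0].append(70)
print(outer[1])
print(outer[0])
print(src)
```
[7, 7, 9, 5, 70]
[7, 7, 9, 5, 70]
[7, 7, 9, 5, 70]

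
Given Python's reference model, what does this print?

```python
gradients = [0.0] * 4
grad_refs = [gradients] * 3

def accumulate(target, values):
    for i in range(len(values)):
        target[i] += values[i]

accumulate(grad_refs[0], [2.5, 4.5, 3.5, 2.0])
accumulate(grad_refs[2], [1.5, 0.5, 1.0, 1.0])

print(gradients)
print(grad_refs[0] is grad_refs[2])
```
[4.0, 5.0, 4.5, 3.0]
True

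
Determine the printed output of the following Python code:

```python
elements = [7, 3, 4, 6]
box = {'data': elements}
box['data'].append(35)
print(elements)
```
[7, 3, 4, 6, 35]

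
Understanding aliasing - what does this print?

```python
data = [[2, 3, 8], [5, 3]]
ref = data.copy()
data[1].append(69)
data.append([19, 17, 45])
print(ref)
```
[[2, 3, 8], [5, 3, 69]]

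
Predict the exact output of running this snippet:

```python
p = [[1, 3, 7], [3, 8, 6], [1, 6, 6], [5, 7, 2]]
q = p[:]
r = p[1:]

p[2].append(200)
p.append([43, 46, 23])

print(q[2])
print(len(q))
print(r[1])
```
[1, 6, 6, 200]
4
[1, 6, 6, 200]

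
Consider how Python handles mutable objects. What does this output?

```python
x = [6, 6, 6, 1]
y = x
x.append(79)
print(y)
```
[6, 6, 6, 1, 79]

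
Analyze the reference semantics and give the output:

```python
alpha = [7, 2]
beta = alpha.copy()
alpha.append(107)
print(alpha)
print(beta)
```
[7, 2, 107]
[7, 2]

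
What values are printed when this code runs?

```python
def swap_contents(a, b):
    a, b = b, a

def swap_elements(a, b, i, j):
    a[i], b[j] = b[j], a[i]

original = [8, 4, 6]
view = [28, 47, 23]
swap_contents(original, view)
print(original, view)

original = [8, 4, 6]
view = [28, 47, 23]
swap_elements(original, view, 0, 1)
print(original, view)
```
[8, 4, 6] [28, 47, 23]
[47, 4, 6] [28, 8, 23]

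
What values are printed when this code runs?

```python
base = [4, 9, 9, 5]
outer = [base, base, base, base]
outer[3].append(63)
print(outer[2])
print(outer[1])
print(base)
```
[4, 9, 9, 5, 63]
[4, 9, 9, 5, 63]
[4, 9, 9, 5, 63]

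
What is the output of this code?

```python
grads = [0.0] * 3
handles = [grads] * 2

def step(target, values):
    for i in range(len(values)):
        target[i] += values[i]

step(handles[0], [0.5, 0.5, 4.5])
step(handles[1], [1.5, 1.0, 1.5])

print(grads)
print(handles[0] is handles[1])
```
[2.0, 1.5, 6.0]
True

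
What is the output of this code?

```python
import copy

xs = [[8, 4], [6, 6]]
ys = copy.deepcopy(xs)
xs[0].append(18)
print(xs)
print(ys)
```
[[8, 4, 18], [6, 6]]
[[8, 4], [6, 6]]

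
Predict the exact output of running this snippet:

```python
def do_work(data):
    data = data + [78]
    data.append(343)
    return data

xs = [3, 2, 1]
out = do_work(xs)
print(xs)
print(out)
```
[3, 2, 1]
[3, 2, 1, 78, 343]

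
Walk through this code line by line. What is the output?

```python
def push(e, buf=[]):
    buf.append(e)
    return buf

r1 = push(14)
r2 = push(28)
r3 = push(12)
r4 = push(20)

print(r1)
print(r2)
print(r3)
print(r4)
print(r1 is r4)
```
[14, 28, 12, 20]
[14, 28, 12, 20]
[14, 28, 12, 20]
[14, 28, 12, 20]
True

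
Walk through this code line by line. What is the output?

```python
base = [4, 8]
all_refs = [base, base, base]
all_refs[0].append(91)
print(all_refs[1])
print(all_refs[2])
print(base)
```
[4, 8, 91]
[4, 8, 91]
[4, 8, 91]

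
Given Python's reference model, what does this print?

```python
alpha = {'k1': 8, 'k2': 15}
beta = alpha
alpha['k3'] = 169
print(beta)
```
{'k1': 8, 'k2': 15, 'k3': 169}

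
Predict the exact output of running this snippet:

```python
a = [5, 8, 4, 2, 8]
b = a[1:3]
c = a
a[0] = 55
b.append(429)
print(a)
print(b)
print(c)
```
[55, 8, 4, 2, 8]
[8, 4, 429]
[55, 8, 4, 2, 8]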